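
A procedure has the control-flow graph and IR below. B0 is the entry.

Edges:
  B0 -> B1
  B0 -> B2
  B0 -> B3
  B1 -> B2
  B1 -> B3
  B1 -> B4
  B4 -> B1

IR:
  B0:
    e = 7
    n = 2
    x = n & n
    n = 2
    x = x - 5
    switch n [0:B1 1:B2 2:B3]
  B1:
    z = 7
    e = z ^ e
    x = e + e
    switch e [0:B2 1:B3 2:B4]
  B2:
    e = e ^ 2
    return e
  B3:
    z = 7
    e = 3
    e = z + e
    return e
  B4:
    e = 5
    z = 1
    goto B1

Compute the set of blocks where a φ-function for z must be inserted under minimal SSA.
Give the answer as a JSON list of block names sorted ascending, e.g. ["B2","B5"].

Answer: ["B1", "B2", "B3"]

Analysis:
idom tree: B1←B0 B2←B0 B3←B0 B4←B1
Dom at joins:
  B1: preds {B0,B4}: {B0} ∩ {B0,B1,B4} = {B0}; idom=B0
  B2: preds {B0,B1}: {B0} ∩ {B0,B1} = {B0}; idom=B0
  B3: preds {B0,B1}: {B0} ∩ {B0,B1} = {B0}; idom=B0

DF walk-up:
  join B1 pred B0: · stop@B0
  join B1 pred B4: B4→B1 stop@B0
  join B2 pred B0: · stop@B0
  join B2 pred B1: B1 stop@B0
  join B3 pred B0: · stop@B0
  join B3 pred B1: B1 stop@B0
  DF(B0)=∅
  DF(B1)={B1,B2,B3}
  DF(B2)=∅
  DF(B3)=∅
  DF(B4)={B1}

φ for z: defs {B1,B3,B4}
  DF⁺ = {B1,B2,B3}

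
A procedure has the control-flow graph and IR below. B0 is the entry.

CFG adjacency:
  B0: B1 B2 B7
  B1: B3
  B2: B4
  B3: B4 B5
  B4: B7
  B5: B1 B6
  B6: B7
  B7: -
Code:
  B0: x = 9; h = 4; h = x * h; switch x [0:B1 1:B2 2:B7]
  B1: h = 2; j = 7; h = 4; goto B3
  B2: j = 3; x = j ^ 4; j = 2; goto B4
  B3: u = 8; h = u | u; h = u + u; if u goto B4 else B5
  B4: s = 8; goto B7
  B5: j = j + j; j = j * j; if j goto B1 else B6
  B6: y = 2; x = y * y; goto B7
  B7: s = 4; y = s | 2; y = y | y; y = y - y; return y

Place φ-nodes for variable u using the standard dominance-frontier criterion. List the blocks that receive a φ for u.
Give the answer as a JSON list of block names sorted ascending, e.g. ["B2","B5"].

idom tree: B1←B0 B2←B0 B3←B1 B4←B0 B5←B3 B6←B5 B7←B0
Dom∩ at merges:
  B1: preds {B0,B5}: {B0} ∩ {B0,B1,B3,B5} = {B0}; idom=B0
  B4: preds {B2,B3}: {B0,B2} ∩ {B0,B1,B3} = {B0}; idom=B0
  B7: preds {B0,B4,B6}: {B0} ∩ {B0,B4} ∩ {B0,B1,B3,B5,B6} = {B0}; idom=B0

DF walk-up:
  B1←B0: walk · to B0
  B1←B5: walk B5→B3→B1 to B0
  B4←B2: walk B2 to B0
  B4←B3: walk B3→B1 to B0
  B7←B0: walk · to B0
  B7←B4: walk B4 to B0
  B7←B6: walk B6→B5→B3→B1 to B0
  DF(B0)=∅
  DF(B1)={B1,B4,B7}
  DF(B2)={B4}
  DF(B3)={B1,B4,B7}
  DF(B4)={B7}
  DF(B5)={B1,B7}
  DF(B6)={B7}
  DF(B7)=∅

φ for u: defs {B3}
  DF⁺ = {B1,B4,B7}

Answer: ["B1", "B4", "B7"]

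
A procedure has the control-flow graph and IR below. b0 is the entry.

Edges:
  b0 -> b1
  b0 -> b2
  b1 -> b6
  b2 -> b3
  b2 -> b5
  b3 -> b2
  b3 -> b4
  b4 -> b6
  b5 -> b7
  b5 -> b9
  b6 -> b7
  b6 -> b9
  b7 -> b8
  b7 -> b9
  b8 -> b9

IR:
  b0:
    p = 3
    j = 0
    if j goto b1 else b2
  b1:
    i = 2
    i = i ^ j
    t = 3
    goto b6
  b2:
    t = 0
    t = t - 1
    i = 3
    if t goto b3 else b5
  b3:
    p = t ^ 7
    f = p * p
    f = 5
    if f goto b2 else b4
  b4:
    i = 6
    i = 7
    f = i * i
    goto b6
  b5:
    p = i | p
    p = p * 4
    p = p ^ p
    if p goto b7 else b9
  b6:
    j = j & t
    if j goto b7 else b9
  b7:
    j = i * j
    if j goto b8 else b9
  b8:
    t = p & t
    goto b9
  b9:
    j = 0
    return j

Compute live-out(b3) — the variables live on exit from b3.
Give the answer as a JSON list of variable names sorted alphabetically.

def/use:
  b0: def={j,p} ue=∅
  b1: def={i,t} ue={j}
  b2: def={i,t} ue=∅
  b3: def={f,p} ue={t}
  b4: def={f,i} ue=∅
  b5: def={p} ue={i,p}
  b6: def={j} ue={j,t}
  b7: def={j} ue={i,j}
  b8: def={t} ue={p,t}
  b9: def={j} ue=∅

Liveness:
  live b0: ∅→{j,p}
  live b1: {j,p}→{i,j,p,t}
  live b2: {j,p}→{i,j,p,t}
  live b3: {j,t}→{j,p,t}
  live b4: {j,p,t}→{i,j,p,t}
  live b5: {i,j,p,t}→{i,j,p,t}
  live b6: {i,j,p,t}→{i,j,p,t}
  live b7: {i,j,p,t}→{p,t}
  live b8: {p,t}→∅
  live b9: ∅→∅

live-out(b3) = ["j", "p", "t"]

Answer: ["j", "p", "t"]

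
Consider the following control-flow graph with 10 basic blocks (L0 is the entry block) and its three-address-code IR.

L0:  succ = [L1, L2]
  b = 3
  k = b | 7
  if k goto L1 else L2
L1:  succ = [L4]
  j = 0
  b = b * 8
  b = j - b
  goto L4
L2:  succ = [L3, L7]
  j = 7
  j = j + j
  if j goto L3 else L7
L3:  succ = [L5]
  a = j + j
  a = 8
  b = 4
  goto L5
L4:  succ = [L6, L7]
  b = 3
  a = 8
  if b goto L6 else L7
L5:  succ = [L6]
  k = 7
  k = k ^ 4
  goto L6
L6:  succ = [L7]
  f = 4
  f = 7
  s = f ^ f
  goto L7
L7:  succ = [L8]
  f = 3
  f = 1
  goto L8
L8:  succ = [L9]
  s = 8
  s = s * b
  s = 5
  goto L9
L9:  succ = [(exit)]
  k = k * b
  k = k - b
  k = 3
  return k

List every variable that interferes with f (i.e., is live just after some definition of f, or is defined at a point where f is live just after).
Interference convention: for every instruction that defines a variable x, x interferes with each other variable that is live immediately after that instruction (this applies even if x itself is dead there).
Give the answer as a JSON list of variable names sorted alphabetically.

def/use:
  L0: def={b,k} ue=∅
  L1: def={b,j} ue={b}
  L2: def={j} ue=∅
  L3: def={a,b} ue={j}
  L4: def={a,b} ue=∅
  L5: def={k} ue=∅
  L6: def={f,s} ue=∅
  L7: def={f} ue=∅
  L8: def={s} ue={b}
  L9: def={k} ue={b,k}

Backward fixpoint:
  live L0: ∅→{b,k}
  live L1: {b,k}→{k}
  live L2: {b,k}→{b,j,k}
  live L3: {j}→{b}
  live L4: {k}→{b,k}
  live L5: {b}→{b,k}
  live L6: {b,k}→{b,k}
  live L7: {b,k}→{b,k}
  live L8: {b,k}→{b,k}
  live L9: {b,k}→∅

Interfere edges:
  a↔{b,k}
  b↔{a,f,j,k,s}
  f↔{b,k}
  j↔{b,k}
  k↔{a,b,f,j,s}
  s↔{b,k}

N(f) = ["b", "k"]

Answer: ["b", "k"]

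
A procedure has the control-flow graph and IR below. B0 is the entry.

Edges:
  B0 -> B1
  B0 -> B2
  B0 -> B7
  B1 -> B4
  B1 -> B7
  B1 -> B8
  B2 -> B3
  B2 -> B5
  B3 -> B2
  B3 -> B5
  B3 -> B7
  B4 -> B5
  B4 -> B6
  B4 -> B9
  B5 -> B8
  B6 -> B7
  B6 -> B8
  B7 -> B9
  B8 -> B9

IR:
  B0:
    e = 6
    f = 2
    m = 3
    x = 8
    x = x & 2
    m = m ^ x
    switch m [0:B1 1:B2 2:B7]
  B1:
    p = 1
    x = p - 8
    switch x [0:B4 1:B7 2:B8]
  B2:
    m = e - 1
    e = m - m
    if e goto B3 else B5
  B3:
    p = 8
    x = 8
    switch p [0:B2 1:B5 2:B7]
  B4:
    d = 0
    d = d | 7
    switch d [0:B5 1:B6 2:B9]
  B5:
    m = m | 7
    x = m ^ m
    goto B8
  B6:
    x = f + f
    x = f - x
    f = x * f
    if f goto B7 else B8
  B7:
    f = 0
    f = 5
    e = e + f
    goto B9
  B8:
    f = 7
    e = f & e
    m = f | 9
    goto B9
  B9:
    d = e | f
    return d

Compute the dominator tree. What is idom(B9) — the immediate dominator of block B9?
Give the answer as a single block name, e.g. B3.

idom tree: B1←B0 B2←B0 B3←B2 B4←B1 B5←B0 B6←B4 B7←B0 B8←B0 B9←B0
Dom at joins:
  B2: preds {B0,B3}: {B0} ∩ {B0,B2,B3} = {B0}; idom=B0
  B5: preds {B2,B3,B4}: {B0,B2} ∩ {B0,B2,B3} ∩ {B0,B1,B4} = {B0}; idom=B0
  B7: preds {B0,B1,B3,B6}: {B0} ∩ {B0,B1} ∩ {B0,B2,B3} ∩ {B0,B1,B4,B6} = {B0}; idom=B0
  B8: preds {B1,B5,B6}: {B0,B1} ∩ {B0,B5} ∩ {B0,B1,B4,B6} = {B0}; idom=B0
  B9: preds {B4,B7,B8}: {B0,B1,B4} ∩ {B0,B7} ∩ {B0,B8} = {B0}; idom=B0

idom(B9) = B0

Answer: B0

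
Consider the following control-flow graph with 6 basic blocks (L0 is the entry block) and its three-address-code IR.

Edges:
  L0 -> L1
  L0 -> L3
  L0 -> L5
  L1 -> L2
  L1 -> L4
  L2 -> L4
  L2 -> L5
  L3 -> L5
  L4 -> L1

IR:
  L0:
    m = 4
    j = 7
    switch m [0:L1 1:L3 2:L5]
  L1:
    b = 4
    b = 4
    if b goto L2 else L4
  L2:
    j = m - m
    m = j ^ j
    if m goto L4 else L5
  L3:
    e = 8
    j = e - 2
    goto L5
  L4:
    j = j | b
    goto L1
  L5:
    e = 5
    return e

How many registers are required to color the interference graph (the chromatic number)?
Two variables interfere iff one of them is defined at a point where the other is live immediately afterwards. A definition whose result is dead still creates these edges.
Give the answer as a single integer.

Block summaries:
  L0 def {j,m} use ∅
  L1 def {b} use ∅
  L2 def {j,m} use {m}
  L3 def {e,j} use ∅
  L4 def {j} use {b,j}
  L5 def {e} use ∅

Backward fixpoint:
  L0: in=∅ out={j,m}
  L1: in={j,m} out={b,j,m}
  L2: in={b,m} out={b,j,m}
  L3: in=∅ out=∅
  L4: in={b,j,m} out={j,m}
  L5: in=∅ out=∅

Conflict graph:
  b — {j,m}
  e — ∅
  j — {b,m}
  m — {b,j}

Chromatic number:
  {b,j,m} pairwise interfere (3-clique) ⇒ χ ≥ 3
  assign b→r0 e→r0 j→r1 m→r2 — no edge inside a register ⇒ χ ≤ 3
  χ = 3

Answer: 3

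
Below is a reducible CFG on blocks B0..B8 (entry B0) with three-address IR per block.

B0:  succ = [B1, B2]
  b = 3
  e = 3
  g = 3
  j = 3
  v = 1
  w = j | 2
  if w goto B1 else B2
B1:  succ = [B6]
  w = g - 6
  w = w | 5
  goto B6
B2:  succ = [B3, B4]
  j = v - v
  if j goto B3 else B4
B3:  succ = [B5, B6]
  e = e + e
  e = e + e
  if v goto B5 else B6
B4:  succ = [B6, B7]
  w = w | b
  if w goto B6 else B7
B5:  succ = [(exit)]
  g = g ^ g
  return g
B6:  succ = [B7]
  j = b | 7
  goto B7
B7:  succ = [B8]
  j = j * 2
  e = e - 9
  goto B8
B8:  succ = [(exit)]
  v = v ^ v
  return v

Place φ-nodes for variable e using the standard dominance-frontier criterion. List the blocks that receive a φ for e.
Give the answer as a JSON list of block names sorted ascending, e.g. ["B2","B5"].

Answer: ["B6", "B7"]

Working:
idom tree: B1←B0 B2←B0 B3←B2 B4←B2 B5←B3 B6←B0 B7←B0 B8←B7
Join-block Dom:
  B6: preds {B1,B3,B4}: {B0,B1} ∩ {B0,B2,B3} ∩ {B0,B2,B4} = {B0}; idom=B0
  B7: preds {B4,B6}: {B0,B2,B4} ∩ {B0,B6} = {B0}; idom=B0

Frontier:
  B6←B1: walk B1 to B0
  B6←B3: walk B3→B2 to B0
  B6←B4: walk B4→B2 to B0
  B7←B4: walk B4→B2 to B0
  B7←B6: walk B6 to B0
  B0 → ∅
  B1 → {B6}
  B2 → {B6,B7}
  B3 → {B6}
  B4 → {B6,B7}
  B5 → ∅
  B6 → {B7}
  B7 → ∅
  B8 → ∅

φ for e: defs {B0,B3,B7}
  DF⁺ = {B6,B7}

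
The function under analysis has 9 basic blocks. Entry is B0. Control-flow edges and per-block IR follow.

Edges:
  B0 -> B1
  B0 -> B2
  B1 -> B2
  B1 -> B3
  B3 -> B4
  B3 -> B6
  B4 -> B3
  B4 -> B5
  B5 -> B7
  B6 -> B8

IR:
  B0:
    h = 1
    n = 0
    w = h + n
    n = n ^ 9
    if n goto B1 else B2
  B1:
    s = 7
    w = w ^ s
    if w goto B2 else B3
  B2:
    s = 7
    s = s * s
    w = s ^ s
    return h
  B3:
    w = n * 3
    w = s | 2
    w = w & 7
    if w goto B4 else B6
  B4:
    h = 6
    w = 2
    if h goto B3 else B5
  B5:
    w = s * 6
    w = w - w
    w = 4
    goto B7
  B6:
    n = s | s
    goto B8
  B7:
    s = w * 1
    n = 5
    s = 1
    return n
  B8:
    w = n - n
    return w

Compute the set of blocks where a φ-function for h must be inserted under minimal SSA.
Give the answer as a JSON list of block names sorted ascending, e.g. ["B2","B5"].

idom tree: B1←B0 B2←B0 B3←B1 B4←B3 B5←B4 B6←B3 B7←B5 B8←B6
Dom at joins:
  B2: preds {B0,B1}: {B0} ∩ {B0,B1} = {B0}; idom=B0
  B3: preds {B1,B4}: {B0,B1} ∩ {B0,B1,B3,B4} = {B0,B1}; idom=B1

DF derivation:
  B2←B0: walk · to B0
  B2←B1: walk B1 to B0
  B3←B1: walk · to B1
  B3←B4: walk B4→B3 to B1
  B0: DF=∅
  B1: DF={B2}
  B2: DF=∅
  B3: DF={B3}
  B4: DF={B3}
  B5: DF=∅
  B6: DF=∅
  B7: DF=∅
  B8: DF=∅

φ for h: defs {B0,B4}
  DF⁺ = {B3}

Answer: ["B3"]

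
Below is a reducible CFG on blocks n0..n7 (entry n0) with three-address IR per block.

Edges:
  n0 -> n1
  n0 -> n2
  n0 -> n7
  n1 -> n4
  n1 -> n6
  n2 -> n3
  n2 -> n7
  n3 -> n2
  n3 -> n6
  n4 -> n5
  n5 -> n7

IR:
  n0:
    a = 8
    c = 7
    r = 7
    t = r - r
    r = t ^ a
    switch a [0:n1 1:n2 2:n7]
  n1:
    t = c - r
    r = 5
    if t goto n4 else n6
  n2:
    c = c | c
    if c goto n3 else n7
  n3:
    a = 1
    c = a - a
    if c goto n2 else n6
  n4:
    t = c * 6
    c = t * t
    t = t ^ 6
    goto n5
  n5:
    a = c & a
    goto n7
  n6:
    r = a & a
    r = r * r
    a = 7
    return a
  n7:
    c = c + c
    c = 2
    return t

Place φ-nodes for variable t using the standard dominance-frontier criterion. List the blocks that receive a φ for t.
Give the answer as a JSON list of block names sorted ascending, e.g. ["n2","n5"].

Answer: ["n6", "n7"]

Working:
idom tree: n1←n0 n2←n0 n3←n2 n4←n1 n5←n4 n6←n0 n7←n0
Dom at joins:
  n2: preds {n0,n3}: {n0} ∩ {n0,n2,n3} = {n0}; idom=n0
  n6: preds {n1,n3}: {n0,n1} ∩ {n0,n2,n3} = {n0}; idom=n0
  n7: preds {n0,n2,n5}: {n0} ∩ {n0,n2} ∩ {n0,n1,n4,n5} = {n0}; idom=n0

DF walk-up:
  n2←n0: walk · to n0
  n2←n3: walk n3→n2 to n0
  n6←n1: walk n1 to n0
  n6←n3: walk n3→n2 to n0
  n7←n0: walk · to n0
  n7←n2: walk n2 to n0
  n7←n5: walk n5→n4→n1 to n0
  n0 → ∅
  n1 → {n6,n7}
  n2 → {n2,n6,n7}
  n3 → {n2,n6}
  n4 → {n7}
  n5 → {n7}
  n6 → ∅
  n7 → ∅

φ for t: defs {n0,n1,n4}
  DF⁺ = {n6,n7}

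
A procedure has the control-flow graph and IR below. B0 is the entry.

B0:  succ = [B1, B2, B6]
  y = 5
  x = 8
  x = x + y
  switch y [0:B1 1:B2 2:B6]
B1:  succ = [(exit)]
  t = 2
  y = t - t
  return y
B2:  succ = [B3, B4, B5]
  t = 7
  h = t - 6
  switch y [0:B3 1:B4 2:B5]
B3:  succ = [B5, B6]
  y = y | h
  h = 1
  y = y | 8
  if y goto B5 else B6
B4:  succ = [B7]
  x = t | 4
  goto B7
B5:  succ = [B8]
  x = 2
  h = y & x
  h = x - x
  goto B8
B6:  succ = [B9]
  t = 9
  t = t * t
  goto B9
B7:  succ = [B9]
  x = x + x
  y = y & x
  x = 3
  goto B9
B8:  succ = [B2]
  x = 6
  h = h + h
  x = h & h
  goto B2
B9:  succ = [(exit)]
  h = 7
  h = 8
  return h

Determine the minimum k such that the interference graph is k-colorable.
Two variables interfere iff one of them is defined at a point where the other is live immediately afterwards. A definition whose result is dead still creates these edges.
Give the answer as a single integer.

Answer: 3

Analysis:
Block summaries:
  B0 def {x,y} use ∅
  B1 def {t,y} use ∅
  B2 def {h,t} use {y}
  B3 def {h,y} use {h,y}
  B4 def {x} use {t}
  B5 def {h,x} use {y}
  B6 def {t} use ∅
  B7 def {x,y} use {x,y}
  B8 def {h,x} use {h}
  B9 def {h} use ∅

Liveness:
  B0: in=∅ out={y}
  B1: in=∅ out=∅
  B2: in={y} out={h,t,y}
  B3: in={h,y} out={y}
  B4: in={t,y} out={x,y}
  B5: in={y} out={h,y}
  B6: in=∅ out=∅
  B7: in={x,y} out=∅
  B8: in={h,y} out={y}
  B9: in=∅ out=∅

Interference:
  h — {t,x,y}
  t — {h,y}
  x — {h,y}
  y — {h,t,x}

Chromatic number:
  {h,t,y} pairwise interfere (3-clique) ⇒ χ ≥ 3
  3-colouring: c0={h}  c1={y}  c2={t,x}
  χ = 3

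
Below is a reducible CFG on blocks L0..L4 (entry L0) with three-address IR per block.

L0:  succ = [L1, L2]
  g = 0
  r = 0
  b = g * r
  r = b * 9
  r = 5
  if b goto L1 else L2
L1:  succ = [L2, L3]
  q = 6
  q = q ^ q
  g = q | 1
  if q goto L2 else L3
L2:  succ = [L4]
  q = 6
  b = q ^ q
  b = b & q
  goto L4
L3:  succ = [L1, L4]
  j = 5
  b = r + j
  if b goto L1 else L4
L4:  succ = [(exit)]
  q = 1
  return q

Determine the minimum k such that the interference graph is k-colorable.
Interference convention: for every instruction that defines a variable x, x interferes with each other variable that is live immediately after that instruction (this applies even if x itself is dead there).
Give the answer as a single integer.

Per-block:
  L0: def={b,g,r} ue=∅
  L1: def={g,q} ue=∅
  L2: def={b,q} ue=∅
  L3: def={b,j} ue={r}
  L4: def={q} ue=∅

Backward fixpoint:
  live L0: ∅→{r}
  live L1: {r}→{r}
  live L2: ∅→∅
  live L3: {r}→{r}
  live L4: ∅→∅

Interference:
  b↔{q,r}
  g↔{q,r}
  j↔{r}
  q↔{b,g,r}
  r↔{b,g,j,q}

Chromatic number:
  clique {b,q,r} ⇒ need ≥ 3
  3-colouring: r0={r}  r1={j,q}  r2={b,g}
  χ = 3

Answer: 3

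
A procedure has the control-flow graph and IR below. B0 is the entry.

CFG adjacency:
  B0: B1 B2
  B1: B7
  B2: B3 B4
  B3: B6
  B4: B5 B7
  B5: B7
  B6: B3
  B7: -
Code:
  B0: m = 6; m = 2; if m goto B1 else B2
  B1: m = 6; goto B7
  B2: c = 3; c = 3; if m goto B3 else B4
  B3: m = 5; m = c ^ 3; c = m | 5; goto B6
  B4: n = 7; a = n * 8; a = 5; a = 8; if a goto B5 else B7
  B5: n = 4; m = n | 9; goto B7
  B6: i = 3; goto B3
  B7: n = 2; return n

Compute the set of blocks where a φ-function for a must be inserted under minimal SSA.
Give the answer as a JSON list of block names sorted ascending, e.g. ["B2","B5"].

idom tree: B1←B0 B2←B0 B3←B2 B4←B2 B5←B4 B6←B3 B7←B0
Join-block Dom:
  B3: preds {B2,B6}: {B0,B2} ∩ {B0,B2,B3,B6} = {B0,B2}; idom=B2
  B7: preds {B1,B4,B5}: {B0,B1} ∩ {B0,B2,B4} ∩ {B0,B2,B4,B5} = {B0}; idom=B0

DF walk-up:
  B3←B2: walk · to B2
  B3←B6: walk B6→B3 to B2
  B7←B1: walk B1 to B0
  B7←B4: walk B4→B2 to B0
  B7←B5: walk B5→B4→B2 to B0
  B0: DF=∅
  B1: DF={B7}
  B2: DF={B7}
  B3: DF={B3}
  B4: DF={B7}
  B5: DF={B7}
  B6: DF={B3}
  B7: DF=∅

φ for a: defs {B4}
  DF⁺ = {B7}

Answer: ["B7"]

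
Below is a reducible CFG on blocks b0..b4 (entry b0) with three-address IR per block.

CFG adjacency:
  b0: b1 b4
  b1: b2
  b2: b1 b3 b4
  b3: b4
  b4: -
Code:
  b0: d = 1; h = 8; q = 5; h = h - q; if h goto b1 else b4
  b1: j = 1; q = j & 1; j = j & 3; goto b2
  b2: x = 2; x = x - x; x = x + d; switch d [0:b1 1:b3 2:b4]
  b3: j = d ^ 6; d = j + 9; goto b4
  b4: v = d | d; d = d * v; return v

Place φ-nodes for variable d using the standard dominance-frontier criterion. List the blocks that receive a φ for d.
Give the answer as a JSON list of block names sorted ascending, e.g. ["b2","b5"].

idom tree: b1←b0 b2←b1 b3←b2 b4←b0
Join-block Dom:
  b1: preds {b0,b2}: {b0} ∩ {b0,b1,b2} = {b0}; idom=b0
  b4: preds {b0,b2,b3}: {b0} ∩ {b0,b1,b2} ∩ {b0,b1,b2,b3} = {b0}; idom=b0

DF derivation:
  b1←b0: walk · to b0
  b1←b2: walk b2→b1 to b0
  b4←b0: walk · to b0
  b4←b2: walk b2→b1 to b0
  b4←b3: walk b3→b2→b1 to b0
  b0 → ∅
  b1 → {b1,b4}
  b2 → {b1,b4}
  b3 → {b4}
  b4 → ∅

φ for d: defs {b0,b3,b4}
  DF⁺ = {b4}

Answer: ["b4"]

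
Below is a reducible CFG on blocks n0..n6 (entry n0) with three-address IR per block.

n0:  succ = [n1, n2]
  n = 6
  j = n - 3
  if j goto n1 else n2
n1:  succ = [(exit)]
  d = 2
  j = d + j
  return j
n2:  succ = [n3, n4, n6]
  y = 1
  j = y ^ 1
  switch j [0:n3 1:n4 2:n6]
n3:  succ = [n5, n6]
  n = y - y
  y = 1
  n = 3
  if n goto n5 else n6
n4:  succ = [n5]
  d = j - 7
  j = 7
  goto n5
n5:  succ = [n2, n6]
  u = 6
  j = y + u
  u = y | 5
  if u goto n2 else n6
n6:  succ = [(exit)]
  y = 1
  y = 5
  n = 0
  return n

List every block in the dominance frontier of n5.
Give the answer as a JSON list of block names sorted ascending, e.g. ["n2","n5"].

Answer: ["n2", "n6"]

Working:
idom tree: n1←n0 n2←n0 n3←n2 n4←n2 n5←n2 n6←n2
Dom∩ at merges:
  n2: preds {n0,n5}: {n0} ∩ {n0,n2,n5} = {n0}; idom=n0
  n5: preds {n3,n4}: {n0,n2,n3} ∩ {n0,n2,n4} = {n0,n2}; idom=n2
  n6: preds {n2,n3,n5}: {n0,n2} ∩ {n0,n2,n3} ∩ {n0,n2,n5} = {n0,n2}; idom=n2

DF derivation:
  n2←n0: walk · to n0
  n2←n5: walk n5→n2 to n0
  n5←n3: walk n3 to n2
  n5←n4: walk n4 to n2
  n6←n2: walk · to n2
  n6←n3: walk n3 to n2
  n6←n5: walk n5 to n2
  n0: DF=∅
  n1: DF=∅
  n2: DF={n2}
  n3: DF={n5,n6}
  n4: DF={n5}
  n5: DF={n2,n6}
  n6: DF=∅

DF(n5) = ["n2", "n6"]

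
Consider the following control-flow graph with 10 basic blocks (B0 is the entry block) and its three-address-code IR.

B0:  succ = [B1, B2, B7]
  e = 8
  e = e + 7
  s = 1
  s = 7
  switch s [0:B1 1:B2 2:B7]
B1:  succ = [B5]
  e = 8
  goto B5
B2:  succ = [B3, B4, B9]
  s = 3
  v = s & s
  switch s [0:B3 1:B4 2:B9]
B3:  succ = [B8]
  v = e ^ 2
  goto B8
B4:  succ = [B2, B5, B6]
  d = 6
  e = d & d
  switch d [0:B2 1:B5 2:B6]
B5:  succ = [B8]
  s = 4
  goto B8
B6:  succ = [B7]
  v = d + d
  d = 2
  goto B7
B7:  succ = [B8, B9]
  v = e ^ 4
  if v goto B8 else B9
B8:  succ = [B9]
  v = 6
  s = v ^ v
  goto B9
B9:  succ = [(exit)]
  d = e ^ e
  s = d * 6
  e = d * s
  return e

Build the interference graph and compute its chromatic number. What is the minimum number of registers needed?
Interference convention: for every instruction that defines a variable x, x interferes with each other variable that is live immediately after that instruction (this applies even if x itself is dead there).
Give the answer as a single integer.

Answer: 3

Derivation:
Block summaries:
  B0 def {e,s} use ∅
  B1 def {e} use ∅
  B2 def {s,v} use ∅
  B3 def {v} use {e}
  B4 def {d,e} use ∅
  B5 def {s} use ∅
  B6 def {d,v} use {d}
  B7 def {v} use {e}
  B8 def {s,v} use ∅
  B9 def {d,e,s} use {e}

Live sets:
  live B0: ∅→{e}
  live B1: ∅→{e}
  live B2: {e}→{e}
  live B3: {e}→{e}
  live B4: ∅→{d,e}
  live B5: {e}→{e}
  live B6: {d,e}→{e}
  live B7: {e}→{e}
  live B8: {e}→{e}
  live B9: {e}→∅

Conflict graph:
  d — {e,s}
  e — {d,s,v}
  s — {d,e,v}
  v — {e,s}

Registers:
  {d,e,s} pairwise interfere (3-clique) ⇒ χ ≥ 3
  3-colouring: r0={e}  r1={s}  r2={d,v}
  χ = 3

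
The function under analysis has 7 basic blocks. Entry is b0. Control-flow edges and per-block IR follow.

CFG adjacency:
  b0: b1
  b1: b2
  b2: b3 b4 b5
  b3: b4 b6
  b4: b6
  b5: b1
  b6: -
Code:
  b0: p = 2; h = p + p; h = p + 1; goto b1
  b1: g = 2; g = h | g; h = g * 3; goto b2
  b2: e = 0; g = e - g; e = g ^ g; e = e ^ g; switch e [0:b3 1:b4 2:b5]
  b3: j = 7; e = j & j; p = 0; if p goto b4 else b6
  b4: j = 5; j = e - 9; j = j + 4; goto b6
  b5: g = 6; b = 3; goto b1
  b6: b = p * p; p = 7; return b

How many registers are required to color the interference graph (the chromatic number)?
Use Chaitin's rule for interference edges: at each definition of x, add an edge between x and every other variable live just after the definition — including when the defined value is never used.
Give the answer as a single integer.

Answer: 4

Derivation:
def/use:
  b0: {h,p} / ∅
  b1: {g,h} / {h}
  b2: {e,g} / {g}
  b3: {e,j,p} / ∅
  b4: {j} / {e}
  b5: {b,g} / ∅
  b6: {b,p} / {p}

Backward fixpoint:
  live b0: ∅→{h,p}
  live b1: {h,p}→{g,h,p}
  live b2: {g,h,p}→{e,h,p}
  live b3: ∅→{e,p}
  live b4: {e,p}→{p}
  live b5: {h,p}→{h,p}
  live b6: {p}→∅

Interfere edges:
  b↔{h,p}
  e↔{g,h,j,p}
  g↔{e,h,p}
  h↔{b,e,g,p}
  j↔{e,p}
  p↔{b,e,g,h,j}

Registers:
  lower bound: {e,g,h,p} mutually conflict ⇒ χ ≥ 4
  4-colouring: c0={p}  c1={b,e}  c2={h,j}  c3={g}
  χ = 4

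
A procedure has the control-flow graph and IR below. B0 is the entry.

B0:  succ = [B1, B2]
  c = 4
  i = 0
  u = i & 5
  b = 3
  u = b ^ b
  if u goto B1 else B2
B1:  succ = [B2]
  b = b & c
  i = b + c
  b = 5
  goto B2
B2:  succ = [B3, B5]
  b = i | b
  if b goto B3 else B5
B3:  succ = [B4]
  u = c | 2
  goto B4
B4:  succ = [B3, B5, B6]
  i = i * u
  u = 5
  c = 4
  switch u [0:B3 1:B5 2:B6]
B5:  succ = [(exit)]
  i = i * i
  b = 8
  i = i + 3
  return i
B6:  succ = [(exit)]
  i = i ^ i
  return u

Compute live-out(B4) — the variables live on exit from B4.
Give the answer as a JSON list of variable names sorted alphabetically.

Answer: ["c", "i", "u"]

Analysis:
Per-block:
  B0: def={b,c,i,u} ue=∅
  B1: def={b,i} ue={b,c}
  B2: def={b} ue={b,i}
  B3: def={u} ue={c}
  B4: def={c,i,u} ue={i,u}
  B5: def={b,i} ue={i}
  B6: def={i} ue={i,u}

Backward fixpoint:
  B0: in=∅ out={b,c,i}
  B1: in={b,c} out={b,c,i}
  B2: in={b,c,i} out={c,i}
  B3: in={c,i} out={i,u}
  B4: in={i,u} out={c,i,u}
  B5: in={i} out=∅
  B6: in={i,u} out=∅

live-out(B4) = ["c", "i", "u"]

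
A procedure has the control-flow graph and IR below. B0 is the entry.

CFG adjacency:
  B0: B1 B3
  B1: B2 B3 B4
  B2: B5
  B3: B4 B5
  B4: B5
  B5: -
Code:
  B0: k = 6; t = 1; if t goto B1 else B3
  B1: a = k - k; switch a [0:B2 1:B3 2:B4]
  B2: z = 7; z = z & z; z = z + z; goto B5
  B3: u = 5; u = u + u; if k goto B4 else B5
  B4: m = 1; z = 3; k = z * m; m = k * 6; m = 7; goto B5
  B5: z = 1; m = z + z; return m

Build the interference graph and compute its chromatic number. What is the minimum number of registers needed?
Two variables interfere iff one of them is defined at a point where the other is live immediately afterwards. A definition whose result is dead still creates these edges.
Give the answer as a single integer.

Answer: 2

Derivation:
def/use:
  B0: def={k,t} ue=∅
  B1: def={a} ue={k}
  B2: def={z} ue=∅
  B3: def={u} ue={k}
  B4: def={k,m,z} ue=∅
  B5: def={m,z} ue=∅

Liveness:
  B0 li=∅ lo={k}
  B1 li={k} lo={k}
  B2 li=∅ lo=∅
  B3 li={k} lo=∅
  B4 li=∅ lo=∅
  B5 li=∅ lo=∅

Interference:
  a↔{k}
  k↔{a,t,u}
  m↔{z}
  t↔{k}
  u↔{k}
  z↔{m}

Registers:
  lower bound: {a,k} mutually conflict ⇒ χ ≥ 2
  assign a→r1 k→r0 m→r0 t→r1 u→r1 z→r1 — no edge inside a register ⇒ χ ≤ 2
  χ = 2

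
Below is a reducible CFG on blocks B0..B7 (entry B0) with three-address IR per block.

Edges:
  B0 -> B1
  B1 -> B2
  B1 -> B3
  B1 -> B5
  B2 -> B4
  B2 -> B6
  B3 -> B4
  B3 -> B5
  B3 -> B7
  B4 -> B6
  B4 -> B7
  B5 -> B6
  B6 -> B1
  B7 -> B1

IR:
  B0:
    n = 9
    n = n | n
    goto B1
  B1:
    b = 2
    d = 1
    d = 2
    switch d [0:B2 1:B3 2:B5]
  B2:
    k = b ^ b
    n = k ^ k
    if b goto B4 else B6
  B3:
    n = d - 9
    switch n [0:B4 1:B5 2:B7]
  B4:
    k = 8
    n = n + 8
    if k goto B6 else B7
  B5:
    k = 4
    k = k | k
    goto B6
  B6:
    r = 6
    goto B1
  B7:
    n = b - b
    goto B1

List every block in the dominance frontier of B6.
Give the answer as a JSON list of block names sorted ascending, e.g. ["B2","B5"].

Answer: ["B1"]

Working:
idom tree: B1←B0 B2←B1 B3←B1 B4←B1 B5←B1 B6←B1 B7←B1
Join-block Dom:
  B1: preds {B0,B6,B7}: {B0} ∩ {B0,B1,B6} ∩ {B0,B1,B7} = {B0}; idom=B0
  B4: preds {B2,B3}: {B0,B1,B2} ∩ {B0,B1,B3} = {B0,B1}; idom=B1
  B5: preds {B1,B3}: {B0,B1} ∩ {B0,B1,B3} = {B0,B1}; idom=B1
  B6: preds {B2,B4,B5}: {B0,B1,B2} ∩ {B0,B1,B4} ∩ {B0,B1,B5} = {B0,B1}; idom=B1
  B7: preds {B3,B4}: {B0,B1,B3} ∩ {B0,B1,B4} = {B0,B1}; idom=B1

DF derivation:
  B1←B0: walk · to B0
  B1←B6: walk B6→B1 to B0
  B1←B7: walk B7→B1 to B0
  B4←B2: walk B2 to B1
  B4←B3: walk B3 to B1
  B5←B1: walk · to B1
  B5←B3: walk B3 to B1
  B6←B2: walk B2 to B1
  B6←B4: walk B4 to B1
  B6←B5: walk B5 to B1
  B7←B3: walk B3 to B1
  B7←B4: walk B4 to B1
  B0 → ∅
  B1 → {B1}
  B2 → {B4,B6}
  B3 → {B4,B5,B7}
  B4 → {B6,B7}
  B5 → {B6}
  B6 → {B1}
  B7 → {B1}

DF(B6) = ["B1"]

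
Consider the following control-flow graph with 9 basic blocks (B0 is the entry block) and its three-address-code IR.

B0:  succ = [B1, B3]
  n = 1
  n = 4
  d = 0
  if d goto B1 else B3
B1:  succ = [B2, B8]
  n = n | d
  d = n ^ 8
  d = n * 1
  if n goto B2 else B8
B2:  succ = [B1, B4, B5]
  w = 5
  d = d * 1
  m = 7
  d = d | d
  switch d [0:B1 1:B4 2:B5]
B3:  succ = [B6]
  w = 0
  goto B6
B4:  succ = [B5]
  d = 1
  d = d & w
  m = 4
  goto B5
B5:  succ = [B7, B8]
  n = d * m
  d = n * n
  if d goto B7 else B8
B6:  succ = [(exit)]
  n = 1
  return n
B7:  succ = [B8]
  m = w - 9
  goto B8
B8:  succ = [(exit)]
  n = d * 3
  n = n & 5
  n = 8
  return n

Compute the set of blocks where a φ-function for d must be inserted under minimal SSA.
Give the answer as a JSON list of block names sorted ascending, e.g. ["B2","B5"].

idom tree: B1←B0 B2←B1 B3←B0 B4←B2 B5←B2 B6←B3 B7←B5 B8←B1
Dom at joins:
  B1: preds {B0,B2}: {B0} ∩ {B0,B1,B2} = {B0}; idom=B0
  B5: preds {B2,B4}: {B0,B1,B2} ∩ {B0,B1,B2,B4} = {B0,B1,B2}; idom=B2
  B8: preds {B1,B5,B7}: {B0,B1} ∩ {B0,B1,B2,B5} ∩ {B0,B1,B2,B5,B7} = {B0,B1}; idom=B1

DF walk-up:
  join B1 pred B0: · stop@B0
  join B1 pred B2: B2→B1 stop@B0
  join B5 pred B2: · stop@B2
  join B5 pred B4: B4 stop@B2
  join B8 pred B1: · stop@B1
  join B8 pred B5: B5→B2 stop@B1
  join B8 pred B7: B7→B5→B2 stop@B1
  B0: DF=∅
  B1: DF={B1}
  B2: DF={B1,B8}
  B3: DF=∅
  B4: DF={B5}
  B5: DF={B8}
  B6: DF=∅
  B7: DF={B8}
  B8: DF=∅

φ for d: defs {B0,B1,B2,B4,B5}
  DF⁺ = {B1,B5,B8}

Answer: ["B1", "B5", "B8"]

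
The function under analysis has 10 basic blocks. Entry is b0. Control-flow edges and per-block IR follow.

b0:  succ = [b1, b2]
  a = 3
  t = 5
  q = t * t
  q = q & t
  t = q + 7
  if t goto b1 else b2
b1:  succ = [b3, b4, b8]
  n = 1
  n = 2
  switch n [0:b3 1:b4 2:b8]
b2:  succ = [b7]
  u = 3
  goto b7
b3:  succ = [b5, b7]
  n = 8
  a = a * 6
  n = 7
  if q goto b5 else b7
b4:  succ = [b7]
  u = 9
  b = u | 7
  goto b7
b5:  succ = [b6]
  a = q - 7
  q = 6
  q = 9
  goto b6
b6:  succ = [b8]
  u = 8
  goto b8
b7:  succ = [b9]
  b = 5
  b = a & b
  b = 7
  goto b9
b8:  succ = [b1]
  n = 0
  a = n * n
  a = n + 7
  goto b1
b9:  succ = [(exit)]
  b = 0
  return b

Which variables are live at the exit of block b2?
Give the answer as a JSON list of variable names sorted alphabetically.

Per-block:
  b0 def {a,q,t} use ∅
  b1 def {n} use ∅
  b2 def {u} use ∅
  b3 def {a,n} use {a,q}
  b4 def {b,u} use ∅
  b5 def {a,q} use {q}
  b6 def {u} use ∅
  b7 def {b} use {a}
  b8 def {a,n} use ∅
  b9 def {b} use ∅

Backward fixpoint:
  live b0: ∅→{a,q}
  live b1: {a,q}→{a,q}
  live b2: {a}→{a}
  live b3: {a,q}→{a,q}
  live b4: {a}→{a}
  live b5: {q}→{q}
  live b6: {q}→{q}
  live b7: {a}→∅
  live b8: {q}→{a,q}
  live b9: ∅→∅

live-out(b2) = ["a"]

Answer: ["a"]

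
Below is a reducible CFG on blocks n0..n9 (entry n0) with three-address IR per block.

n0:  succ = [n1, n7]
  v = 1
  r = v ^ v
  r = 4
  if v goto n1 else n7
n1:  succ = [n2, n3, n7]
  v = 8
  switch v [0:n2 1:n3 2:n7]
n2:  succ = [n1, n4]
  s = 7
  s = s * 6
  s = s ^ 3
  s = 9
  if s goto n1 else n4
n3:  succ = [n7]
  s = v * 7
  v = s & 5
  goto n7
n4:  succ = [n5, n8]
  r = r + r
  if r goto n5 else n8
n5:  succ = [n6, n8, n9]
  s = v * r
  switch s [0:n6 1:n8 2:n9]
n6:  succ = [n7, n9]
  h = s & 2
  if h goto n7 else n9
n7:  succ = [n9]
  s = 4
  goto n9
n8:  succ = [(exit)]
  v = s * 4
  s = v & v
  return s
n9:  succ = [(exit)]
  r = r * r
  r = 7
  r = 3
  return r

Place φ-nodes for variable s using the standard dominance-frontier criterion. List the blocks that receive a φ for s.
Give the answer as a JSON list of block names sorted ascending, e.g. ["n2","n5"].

idom tree: n1←n0 n2←n1 n3←n1 n4←n2 n5←n4 n6←n5 n7←n0 n8←n4 n9←n0
Join-block Dom:
  n1: preds {n0,n2}: {n0} ∩ {n0,n1,n2} = {n0}; idom=n0
  n7: preds {n0,n1,n3,n6}: {n0} ∩ {n0,n1} ∩ {n0,n1,n3} ∩ {n0,n1,n2,n4,n5,n6} = {n0}; idom=n0
  n8: preds {n4,n5}: {n0,n1,n2,n4} ∩ {n0,n1,n2,n4,n5} = {n0,n1,n2,n4}; idom=n4
  n9: preds {n5,n6,n7}: {n0,n1,n2,n4,n5} ∩ {n0,n1,n2,n4,n5,n6} ∩ {n0,n7} = {n0}; idom=n0

DF derivation:
  join n1 pred n0: · stop@n0
  join n1 pred n2: n2→n1 stop@n0
  join n7 pred n0: · stop@n0
  join n7 pred n1: n1 stop@n0
  join n7 pred n3: n3→n1 stop@n0
  join n7 pred n6: n6→n5→n4→n2→n1 stop@n0
  join n8 pred n4: · stop@n4
  join n8 pred n5: n5 stop@n4
  join n9 pred n5: n5→n4→n2→n1 stop@n0
  join n9 pred n6: n6→n5→n4→n2→n1 stop@n0
  join n9 pred n7: n7 stop@n0
  n0: DF=∅
  n1: DF={n1,n7,n9}
  n2: DF={n1,n7,n9}
  n3: DF={n7}
  n4: DF={n7,n9}
  n5: DF={n7,n8,n9}
  n6: DF={n7,n9}
  n7: DF={n9}
  n8: DF=∅
  n9: DF=∅

φ for s: defs {n2,n3,n5,n7,n8}
  DF⁺ = {n1,n7,n8,n9}

Answer: ["n1", "n7", "n8", "n9"]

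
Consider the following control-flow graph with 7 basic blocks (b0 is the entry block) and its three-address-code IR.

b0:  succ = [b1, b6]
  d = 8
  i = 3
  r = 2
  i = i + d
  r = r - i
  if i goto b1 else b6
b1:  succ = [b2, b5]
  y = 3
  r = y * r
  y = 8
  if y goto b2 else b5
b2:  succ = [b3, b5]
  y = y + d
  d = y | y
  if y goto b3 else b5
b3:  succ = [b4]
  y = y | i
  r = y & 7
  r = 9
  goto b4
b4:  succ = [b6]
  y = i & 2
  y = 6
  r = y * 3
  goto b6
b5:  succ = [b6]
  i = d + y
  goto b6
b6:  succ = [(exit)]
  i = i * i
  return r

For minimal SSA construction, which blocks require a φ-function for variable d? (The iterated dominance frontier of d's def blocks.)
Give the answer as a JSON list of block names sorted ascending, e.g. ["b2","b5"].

idom tree: b1←b0 b2←b1 b3←b2 b4←b3 b5←b1 b6←b0
Join-block Dom:
  b5: preds {b1,b2}: {b0,b1} ∩ {b0,b1,b2} = {b0,b1}; idom=b1
  b6: preds {b0,b4,b5}: {b0} ∩ {b0,b1,b2,b3,b4} ∩ {b0,b1,b5} = {b0}; idom=b0

DF derivation:
  join b5 pred b1: · stop@b1
  join b5 pred b2: b2 stop@b1
  join b6 pred b0: · stop@b0
  join b6 pred b4: b4→b3→b2→b1 stop@b0
  join b6 pred b5: b5→b1 stop@b0
  b0: DF=∅
  b1: DF={b6}
  b2: DF={b5,b6}
  b3: DF={b6}
  b4: DF={b6}
  b5: DF={b6}
  b6: DF=∅

φ for d: defs {b0,b2}
  DF⁺ = {b5,b6}

Answer: ["b5", "b6"]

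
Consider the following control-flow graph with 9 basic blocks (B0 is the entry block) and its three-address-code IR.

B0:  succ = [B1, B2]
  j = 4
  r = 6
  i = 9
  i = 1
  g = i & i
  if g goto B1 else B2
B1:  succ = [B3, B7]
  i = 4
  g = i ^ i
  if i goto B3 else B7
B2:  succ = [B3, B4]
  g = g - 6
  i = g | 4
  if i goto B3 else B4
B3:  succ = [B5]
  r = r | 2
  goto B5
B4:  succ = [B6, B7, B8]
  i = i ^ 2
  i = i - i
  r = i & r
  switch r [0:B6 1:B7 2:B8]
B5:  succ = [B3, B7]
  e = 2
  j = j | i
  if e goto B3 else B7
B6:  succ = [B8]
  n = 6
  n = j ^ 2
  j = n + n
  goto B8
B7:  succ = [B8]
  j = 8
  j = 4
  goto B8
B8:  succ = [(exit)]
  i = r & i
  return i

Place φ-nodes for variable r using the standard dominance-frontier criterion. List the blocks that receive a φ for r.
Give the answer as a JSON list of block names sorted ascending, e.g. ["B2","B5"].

idom tree: B1←B0 B2←B0 B3←B0 B4←B2 B5←B3 B6←B4 B7←B0 B8←B0
Join-block Dom:
  B3: preds {B1,B2,B5}: {B0,B1} ∩ {B0,B2} ∩ {B0,B3,B5} = {B0}; idom=B0
  B7: preds {B1,B4,B5}: {B0,B1} ∩ {B0,B2,B4} ∩ {B0,B3,B5} = {B0}; idom=B0
  B8: preds {B4,B6,B7}: {B0,B2,B4} ∩ {B0,B2,B4,B6} ∩ {B0,B7} = {B0}; idom=B0

Frontier:
  join B3 pred B1: B1 stop@B0
  join B3 pred B2: B2 stop@B0
  join B3 pred B5: B5→B3 stop@B0
  join B7 pred B1: B1 stop@B0
  join B7 pred B4: B4→B2 stop@B0
  join B7 pred B5: B5→B3 stop@B0
  join B8 pred B4: B4→B2 stop@B0
  join B8 pred B6: B6→B4→B2 stop@B0
  join B8 pred B7: B7 stop@B0
  DF(B0)=∅
  DF(B1)={B3,B7}
  DF(B2)={B3,B7,B8}
  DF(B3)={B3,B7}
  DF(B4)={B7,B8}
  DF(B5)={B3,B7}
  DF(B6)={B8}
  DF(B7)={B8}
  DF(B8)=∅

φ for r: defs {B0,B3,B4}
  DF⁺ = {B3,B7,B8}

Answer: ["B3", "B7", "B8"]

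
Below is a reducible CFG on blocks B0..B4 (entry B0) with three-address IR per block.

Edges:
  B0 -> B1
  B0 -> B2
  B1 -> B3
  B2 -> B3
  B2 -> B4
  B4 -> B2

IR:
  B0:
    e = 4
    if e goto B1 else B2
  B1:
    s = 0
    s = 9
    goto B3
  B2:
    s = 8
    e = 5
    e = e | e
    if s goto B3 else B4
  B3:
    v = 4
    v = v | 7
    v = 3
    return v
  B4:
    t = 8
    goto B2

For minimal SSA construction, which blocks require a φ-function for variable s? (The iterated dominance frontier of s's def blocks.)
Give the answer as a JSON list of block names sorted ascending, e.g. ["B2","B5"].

idom tree: B1←B0 B2←B0 B3←B0 B4←B2
Join-block Dom:
  B2: preds {B0,B4}: {B0} ∩ {B0,B2,B4} = {B0}; idom=B0
  B3: preds {B1,B2}: {B0,B1} ∩ {B0,B2} = {B0}; idom=B0

DF derivation:
  B2←B0: walk · to B0
  B2←B4: walk B4→B2 to B0
  B3←B1: walk B1 to B0
  B3←B2: walk B2 to B0
  B0 → ∅
  B1 → {B3}
  B2 → {B2,B3}
  B3 → ∅
  B4 → {B2}

φ for s: defs {B1,B2}
  DF⁺ = {B2,B3}

Answer: ["B2", "B3"]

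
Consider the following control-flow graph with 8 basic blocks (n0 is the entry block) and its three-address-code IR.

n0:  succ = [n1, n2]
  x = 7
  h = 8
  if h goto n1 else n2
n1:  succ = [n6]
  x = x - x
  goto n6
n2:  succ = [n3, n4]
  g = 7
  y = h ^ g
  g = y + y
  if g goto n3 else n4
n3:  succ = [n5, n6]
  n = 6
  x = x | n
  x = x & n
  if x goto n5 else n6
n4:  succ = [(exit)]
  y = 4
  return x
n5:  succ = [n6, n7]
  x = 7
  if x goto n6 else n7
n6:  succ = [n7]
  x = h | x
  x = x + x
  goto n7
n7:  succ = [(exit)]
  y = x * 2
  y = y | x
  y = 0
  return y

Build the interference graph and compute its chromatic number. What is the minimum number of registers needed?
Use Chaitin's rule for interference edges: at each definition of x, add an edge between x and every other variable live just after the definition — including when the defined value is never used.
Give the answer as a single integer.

def/use:
  n0: {h,x} / ∅
  n1: {x} / {x}
  n2: {g,y} / {h}
  n3: {n,x} / {x}
  n4: {y} / {x}
  n5: {x} / ∅
  n6: {x} / {h,x}
  n7: {y} / {x}

Liveness:
  n0 li=∅ lo={h,x}
  n1 li={h,x} lo={h,x}
  n2 li={h,x} lo={h,x}
  n3 li={h,x} lo={h,x}
  n4 li={x} lo=∅
  n5 li={h} lo={h,x}
  n6 li={h,x} lo={x}
  n7 li={x} lo=∅

Conflict graph:
  g↔{h,x}
  h↔{g,n,x,y}
  n↔{h,x}
  x↔{g,h,n,y}
  y↔{h,x}

Registers:
  clique {g,h,x} ⇒ need ≥ 3
  3-colouring: R0={h}  R1={x}  R2={g,n,y}
  χ = 3

Answer: 3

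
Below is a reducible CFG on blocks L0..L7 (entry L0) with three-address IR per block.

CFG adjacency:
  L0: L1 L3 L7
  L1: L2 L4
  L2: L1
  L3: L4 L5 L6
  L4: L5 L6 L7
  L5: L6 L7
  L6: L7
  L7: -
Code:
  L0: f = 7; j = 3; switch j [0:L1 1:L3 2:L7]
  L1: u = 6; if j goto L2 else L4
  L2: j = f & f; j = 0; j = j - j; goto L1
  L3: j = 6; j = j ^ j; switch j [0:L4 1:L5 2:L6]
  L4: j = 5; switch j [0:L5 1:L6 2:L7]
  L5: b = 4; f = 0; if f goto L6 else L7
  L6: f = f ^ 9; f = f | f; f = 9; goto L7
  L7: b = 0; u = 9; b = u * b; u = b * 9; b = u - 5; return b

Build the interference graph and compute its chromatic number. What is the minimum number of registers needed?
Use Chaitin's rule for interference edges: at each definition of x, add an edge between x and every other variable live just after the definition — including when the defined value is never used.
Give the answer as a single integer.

Answer: 3

Derivation:
def/use:
  L0: def={f,j} ue=∅
  L1: def={u} ue={j}
  L2: def={j} ue={f}
  L3: def={j} ue=∅
  L4: def={j} ue=∅
  L5: def={b,f} ue=∅
  L6: def={f} ue={f}
  L7: def={b,u} ue=∅

Liveness:
  L0 li=∅ lo={f,j}
  L1 li={f,j} lo={f}
  L2 li={f} lo={f,j}
  L3 li={f} lo={f}
  L4 li={f} lo={f}
  L5 li=∅ lo={f}
  L6 li={f} lo=∅
  L7 li=∅ lo=∅

Interfere edges:
  b — {u}
  f — {j,u}
  j — {f,u}
  u — {b,f,j}

Chromatic number:
  lower bound: {f,j,u} mutually conflict ⇒ χ ≥ 3
  3-colouring: r0={u}  r1={b,f}  r2={j}
  χ = 3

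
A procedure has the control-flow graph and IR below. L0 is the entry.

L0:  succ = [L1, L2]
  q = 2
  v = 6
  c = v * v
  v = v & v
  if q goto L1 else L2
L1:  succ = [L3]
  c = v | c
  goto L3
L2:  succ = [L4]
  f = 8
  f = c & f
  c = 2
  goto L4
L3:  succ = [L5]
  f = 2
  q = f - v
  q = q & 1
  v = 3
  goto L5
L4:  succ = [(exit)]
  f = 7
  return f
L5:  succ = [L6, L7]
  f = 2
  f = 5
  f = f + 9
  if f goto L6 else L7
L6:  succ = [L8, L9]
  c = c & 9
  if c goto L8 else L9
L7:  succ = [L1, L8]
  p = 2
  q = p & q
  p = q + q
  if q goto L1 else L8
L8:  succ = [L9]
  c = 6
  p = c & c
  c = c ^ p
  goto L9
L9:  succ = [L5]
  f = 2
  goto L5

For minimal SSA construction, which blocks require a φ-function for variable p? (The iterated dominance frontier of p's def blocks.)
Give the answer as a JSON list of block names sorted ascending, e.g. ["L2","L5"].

Answer: ["L1", "L5", "L8", "L9"]

Analysis:
idom tree: L1←L0 L2←L0 L3←L1 L4←L2 L5←L3 L6←L5 L7←L5 L8←L5 L9←L5
Join-block Dom:
  L1: preds {L0,L7}: {L0} ∩ {L0,L1,L3,L5,L7} = {L0}; idom=L0
  L5: preds {L3,L9}: {L0,L1,L3} ∩ {L0,L1,L3,L5,L9} = {L0,L1,L3}; idom=L3
  L8: preds {L6,L7}: {L0,L1,L3,L5,L6} ∩ {L0,L1,L3,L5,L7} = {L0,L1,L3,L5}; idom=L5
  L9: preds {L6,L8}: {L0,L1,L3,L5,L6} ∩ {L0,L1,L3,L5,L8} = {L0,L1,L3,L5}; idom=L5

DF walk-up:
  L1←L0: walk · to L0
  L1←L7: walk L7→L5→L3→L1 to L0
  L5←L3: walk · to L3
  L5←L9: walk L9→L5 to L3
  L8←L6: walk L6 to L5
  L8←L7: walk L7 to L5
  L9←L6: walk L6 to L5
  L9←L8: walk L8 to L5
  DF(L0)=∅
  DF(L1)={L1}
  DF(L2)=∅
  DF(L3)={L1}
  DF(L4)=∅
  DF(L5)={L1,L5}
  DF(L6)={L8,L9}
  DF(L7)={L1,L8}
  DF(L8)={L9}
  DF(L9)={L5}

φ for p: defs {L7,L8}
  DF⁺ = {L1,L5,L8,L9}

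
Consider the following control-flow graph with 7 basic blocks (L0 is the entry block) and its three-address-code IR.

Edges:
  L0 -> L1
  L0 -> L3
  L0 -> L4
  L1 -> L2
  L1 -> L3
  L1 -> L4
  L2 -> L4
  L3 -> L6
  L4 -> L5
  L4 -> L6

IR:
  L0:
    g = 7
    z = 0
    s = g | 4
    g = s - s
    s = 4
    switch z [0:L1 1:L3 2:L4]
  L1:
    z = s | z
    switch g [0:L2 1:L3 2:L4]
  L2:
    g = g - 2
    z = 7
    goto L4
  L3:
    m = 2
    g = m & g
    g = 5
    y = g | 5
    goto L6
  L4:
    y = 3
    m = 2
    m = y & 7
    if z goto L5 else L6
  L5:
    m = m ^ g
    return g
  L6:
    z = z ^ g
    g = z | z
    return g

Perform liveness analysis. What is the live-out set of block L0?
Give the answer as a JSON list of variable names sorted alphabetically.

Answer: ["g", "s", "z"]

Working:
Per-block:
  L0: def={g,s,z} ue=∅
  L1: def={z} ue={g,s,z}
  L2: def={g,z} ue={g}
  L3: def={g,m,y} ue={g}
  L4: def={m,y} ue={z}
  L5: def={m} ue={g,m}
  L6: def={g,z} ue={g,z}

Liveness:
  live L0: ∅→{g,s,z}
  live L1: {g,s,z}→{g,z}
  live L2: {g}→{g,z}
  live L3: {g,z}→{g,z}
  live L4: {g,z}→{g,m,z}
  live L5: {g,m}→∅
  live L6: {g,z}→∅

live-out(L0) = ["g", "s", "z"]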